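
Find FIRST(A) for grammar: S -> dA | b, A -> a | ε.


Per alternative of A: FIRST(a) = {a}; FIRST(ε) = {ε}
FIRST(A) = {a, ε}


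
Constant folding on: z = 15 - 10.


15 - 10 = 5 at compile time
Optimized: z = 5


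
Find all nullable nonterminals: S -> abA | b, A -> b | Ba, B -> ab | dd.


A nonterminal is nullable iff some alternative derives ε (directly, or every symbol in it is nullable)
Nullable: {}


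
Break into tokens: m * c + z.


Scan left to right, longest-match per lexeme
Tokens: ID(m), OP(*), ID(c), OP(+), ID(z)


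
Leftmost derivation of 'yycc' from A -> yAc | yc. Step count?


Derivation: A => yAc => yycc
Steps: 2


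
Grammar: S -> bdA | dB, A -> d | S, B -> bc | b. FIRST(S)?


Per alternative of S: FIRST(bdA) = {b}; FIRST(dB) = {d}
FIRST(S) = {b, d}


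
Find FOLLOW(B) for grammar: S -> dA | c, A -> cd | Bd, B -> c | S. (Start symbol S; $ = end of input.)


$ ∈ FOLLOW(S). For each A -> αBβ: add FIRST(β)\{ε} to FOLLOW(B); if β nullable, add FOLLOW(A).
FOLLOW(B) = {d}


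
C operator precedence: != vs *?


'*' is multiplicative (level 10); '!=' is equality (level 6)
Higher level binds tighter
'*' has higher precedence than '!='


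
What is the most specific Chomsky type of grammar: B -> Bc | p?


Left-linear: every RHS is a terminal or one nonterminal followed by a terminal
Classification: Type 3 (Regular)


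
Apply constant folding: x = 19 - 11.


19 - 11 = 8 at compile time
Optimized: x = 8


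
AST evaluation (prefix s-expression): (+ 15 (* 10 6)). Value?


Evaluate inner: (* 10 6) = 60
Evaluate root: (+ 15 60) = 75
Result: 75


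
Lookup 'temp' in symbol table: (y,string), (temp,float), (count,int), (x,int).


Lookup 'temp' → type float


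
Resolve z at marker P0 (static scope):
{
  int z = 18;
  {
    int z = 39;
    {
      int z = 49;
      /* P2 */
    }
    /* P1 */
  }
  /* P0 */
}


z declared in the same block as P0
z = 18


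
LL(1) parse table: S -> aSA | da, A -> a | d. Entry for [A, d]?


For [A, d]: 'd' ∈ FIRST(d)
Entry: A -> d


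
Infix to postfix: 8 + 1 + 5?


Left to right (same or higher precedence on left)
Postfix: 8 1 + 5 +


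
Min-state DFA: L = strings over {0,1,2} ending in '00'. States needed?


Track the longest suffix of input matching a prefix of '00': 3 classes (prefixes of length 0..2)
Minimal DFA: 3 states


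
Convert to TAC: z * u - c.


Break into single-operator statements:
t1 = z * u
t2 = t1 - c


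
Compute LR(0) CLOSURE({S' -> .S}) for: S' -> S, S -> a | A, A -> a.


Start: S' -> .S
For each item with dot before a nonterminal B, add B -> .γ for every B-production
Closure: [S' -> .S, S -> .a, S -> .A, A -> .a]


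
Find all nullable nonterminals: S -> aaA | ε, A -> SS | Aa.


A nonterminal is nullable iff some alternative derives ε (directly, or every symbol in it is nullable)
Nullable: {A, S}


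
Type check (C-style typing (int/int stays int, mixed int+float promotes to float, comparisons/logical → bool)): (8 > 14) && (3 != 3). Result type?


Operand types: bool && bool
Rule: logical operators take bool operands and yield bool
Result type: bool


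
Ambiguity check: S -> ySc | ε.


balanced y^n…c^n: each string has a unique parse
Unambiguous


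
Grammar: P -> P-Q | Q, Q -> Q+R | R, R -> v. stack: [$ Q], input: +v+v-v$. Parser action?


shift '+' to continue Q -> Q+R
Action: shift


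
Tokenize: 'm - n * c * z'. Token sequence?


Scan left to right, longest-match per lexeme
Tokens: ID(m), OP(-), ID(n), OP(*), ID(c), OP(*), ID(z)


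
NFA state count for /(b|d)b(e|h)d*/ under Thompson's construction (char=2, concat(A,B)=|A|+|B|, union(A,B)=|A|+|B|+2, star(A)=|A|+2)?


Syntax tree has 6 char leaf(s), 2 union(s), 1 star(s)
chars contribute 6×2 = 12; each union adds +2; each star adds +2
Total: 12 + 4 + 2 = 18 states


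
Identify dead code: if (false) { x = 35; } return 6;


condition is constant false, so the whole block is unreachable
Dead: 'if (false) { x = 35; }'


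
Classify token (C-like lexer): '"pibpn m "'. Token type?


Pattern: double-quoted sequence
Type: STRING_LITERAL


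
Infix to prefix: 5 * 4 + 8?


left-to-right (same/higher precedence on left): tree is (+ (* 5 4) 8)
Prefix: + * 5 4 8


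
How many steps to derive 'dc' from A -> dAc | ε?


Derivation: A => dAc => dc
Steps: 2


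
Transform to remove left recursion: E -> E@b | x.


Left-recursive alternatives: E@b; non-recursive: x
Introduce E': E -> xE', E' -> @bE' | ε


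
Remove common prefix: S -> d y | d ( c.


Common prefix: 'd'
Factored: S -> d S', S' -> y | ( c


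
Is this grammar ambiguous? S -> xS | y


right-linear, alternatives start with distinct terminals 'x' vs 'y': unique leftmost derivation
Unambiguous


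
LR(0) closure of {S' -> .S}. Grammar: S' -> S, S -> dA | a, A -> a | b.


Start: S' -> .S
For each item with dot before a nonterminal B, add B -> .γ for every B-production
Closure: [S' -> .S, S -> .dA, S -> .a]


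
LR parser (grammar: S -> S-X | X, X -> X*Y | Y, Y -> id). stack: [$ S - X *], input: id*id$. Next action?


no handle; shift 'id'
Action: shift


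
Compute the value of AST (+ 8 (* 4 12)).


Evaluate inner: (* 4 12) = 48
Evaluate root: (+ 8 48) = 56
Result: 56


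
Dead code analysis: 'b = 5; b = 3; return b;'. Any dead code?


first assignment to b is overwritten before any read
Dead: 'b = 5'


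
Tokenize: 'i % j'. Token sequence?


Scan left to right, longest-match per lexeme
Tokens: ID(i), OP(%), ID(j)


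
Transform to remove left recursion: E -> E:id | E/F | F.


Left-recursive alternatives: E:id, E/F; non-recursive: F
Introduce E': E -> FE', E' -> :idE' | /FE' | ε


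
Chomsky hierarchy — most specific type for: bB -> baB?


LHS has context (more than one symbol) and |LHS| ≤ |RHS|
Classification: Type 1 (Context-Sensitive)


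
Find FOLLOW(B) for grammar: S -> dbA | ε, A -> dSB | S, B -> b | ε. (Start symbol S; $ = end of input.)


$ ∈ FOLLOW(S). For each A -> αBβ: add FIRST(β)\{ε} to FOLLOW(B); if β nullable, add FOLLOW(A).
FOLLOW(B) = {$, b}


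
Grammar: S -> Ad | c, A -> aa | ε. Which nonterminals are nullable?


A nonterminal is nullable iff some alternative derives ε (directly, or every symbol in it is nullable)
Nullable: {A}


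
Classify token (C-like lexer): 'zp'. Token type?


Pattern: letter/underscore followed by alphanumerics, not a keyword
Type: IDENTIFIER


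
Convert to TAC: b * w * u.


Break into single-operator statements:
t1 = b * w
t2 = t1 * u


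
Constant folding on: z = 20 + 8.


20 + 8 = 28 at compile time
Optimized: z = 28


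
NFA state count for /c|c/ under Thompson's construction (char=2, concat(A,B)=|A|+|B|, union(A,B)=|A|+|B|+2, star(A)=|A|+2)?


Syntax tree has 2 char leaf(s), 1 union(s), 0 star(s)
chars contribute 2×2 = 4; each union adds +2; each star adds +2
Total: 4 + 2 + 0 = 6 states


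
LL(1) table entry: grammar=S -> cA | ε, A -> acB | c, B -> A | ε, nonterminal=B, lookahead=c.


For [B, c]: 'c' ∈ FIRST(A)
Entry: B -> A


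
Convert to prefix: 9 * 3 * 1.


left-to-right (same/higher precedence on left): tree is (* (* 9 3) 1)
Prefix: * * 9 3 1


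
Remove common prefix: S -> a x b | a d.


Common prefix: 'a'
Factored: S -> a S', S' -> x b | d


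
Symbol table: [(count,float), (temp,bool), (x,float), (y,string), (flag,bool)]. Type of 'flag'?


Lookup 'flag' → type bool


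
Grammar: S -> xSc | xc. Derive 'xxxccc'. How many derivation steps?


Derivation: S => xSc => xxScc => xxxccc
Steps: 3


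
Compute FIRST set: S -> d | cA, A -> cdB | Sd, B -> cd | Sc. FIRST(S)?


Per alternative of S: FIRST(d) = {d}; FIRST(cA) = {c}
FIRST(S) = {c, d}


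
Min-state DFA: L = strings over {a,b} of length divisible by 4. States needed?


Track length mod 4: states 0..3, accept at 0
Minimal DFA: 4 states


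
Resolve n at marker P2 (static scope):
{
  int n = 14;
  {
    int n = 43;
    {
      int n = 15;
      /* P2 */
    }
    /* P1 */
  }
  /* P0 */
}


n declared in the same block as P2
n = 15


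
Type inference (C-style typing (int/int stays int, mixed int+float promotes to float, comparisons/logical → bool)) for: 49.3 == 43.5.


Operand types: float == float
Rule: comparison yields bool
Result type: bool


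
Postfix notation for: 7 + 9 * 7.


* has higher precedence, evaluate 9*7 first
Postfix: 7 9 7 * +


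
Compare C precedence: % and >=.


'%' is multiplicative (level 10); '>=' is relational (level 7)
Higher level binds tighter
'%' has higher precedence than '>='


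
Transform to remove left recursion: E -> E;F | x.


Left-recursive alternatives: E;F; non-recursive: x
Introduce E': E -> xE', E' -> ;FE' | ε


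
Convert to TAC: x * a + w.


Break into single-operator statements:
t1 = x * a
t2 = t1 + w


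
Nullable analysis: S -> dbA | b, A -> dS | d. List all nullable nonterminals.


A nonterminal is nullable iff some alternative derives ε (directly, or every symbol in it is nullable)
Nullable: {}


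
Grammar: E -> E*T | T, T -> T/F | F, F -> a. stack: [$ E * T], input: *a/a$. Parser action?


handle 'E*T' on top; lookahead ∈ FOLLOW(E) = {*, $}
Action: reduce (E -> E*T)


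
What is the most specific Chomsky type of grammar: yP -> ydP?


LHS has context (more than one symbol) and |LHS| ≤ |RHS|
Classification: Type 1 (Context-Sensitive)


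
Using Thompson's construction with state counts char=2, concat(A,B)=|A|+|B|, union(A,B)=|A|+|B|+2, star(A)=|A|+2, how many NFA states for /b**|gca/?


Syntax tree has 4 char leaf(s), 1 union(s), 2 star(s)
chars contribute 4×2 = 8; each union adds +2; each star adds +2
Total: 8 + 2 + 4 = 14 states


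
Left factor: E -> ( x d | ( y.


Common prefix: '('
Factored: E -> ( E', E' -> x d | y


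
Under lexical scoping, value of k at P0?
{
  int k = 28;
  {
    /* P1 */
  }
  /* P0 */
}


k declared in the same block as P0
k = 28


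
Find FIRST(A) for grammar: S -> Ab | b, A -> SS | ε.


Per alternative of A: FIRST(SS) = {b}; FIRST(ε) = {ε}
FIRST(A) = {b, ε}


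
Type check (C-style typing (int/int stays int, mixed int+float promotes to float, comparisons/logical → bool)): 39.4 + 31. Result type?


Operand types: float + int
Rule: mixed int/float promotes to float; int/int stays int
Result type: float


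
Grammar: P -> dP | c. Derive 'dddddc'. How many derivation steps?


Derivation: P => dP => ddP => dddP => ddddP => dddddP => dddddc
Steps: 6


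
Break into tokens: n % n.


Scan left to right, longest-match per lexeme
Tokens: ID(n), OP(%), ID(n)


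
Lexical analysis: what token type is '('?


Pattern: delimiter/punctuation
Type: PUNCTUATION


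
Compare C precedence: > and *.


'*' is multiplicative (level 10); '>' is relational (level 7)
Higher level binds tighter
'*' has higher precedence than '>'


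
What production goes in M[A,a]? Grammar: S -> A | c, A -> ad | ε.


For [A, a]: 'a' ∈ FIRST(ad)
Entry: A -> ad


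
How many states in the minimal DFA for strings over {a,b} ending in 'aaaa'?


Track the longest suffix of input matching a prefix of 'aaaa': 5 classes (prefixes of length 0..4)
Minimal DFA: 5 states


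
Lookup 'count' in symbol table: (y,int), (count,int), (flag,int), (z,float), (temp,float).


Lookup 'count' → type int


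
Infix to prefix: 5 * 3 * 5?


left-to-right (same/higher precedence on left): tree is (* (* 5 3) 5)
Prefix: * * 5 3 5


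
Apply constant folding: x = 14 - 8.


14 - 8 = 6 at compile time
Optimized: x = 6


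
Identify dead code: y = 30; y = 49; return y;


first assignment to y is overwritten before any read
Dead: 'y = 30'


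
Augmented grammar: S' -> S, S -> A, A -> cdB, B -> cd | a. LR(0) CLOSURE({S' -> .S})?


Start: S' -> .S
For each item with dot before a nonterminal B, add B -> .γ for every B-production
Closure: [S' -> .S, S -> .A, A -> .cdB]


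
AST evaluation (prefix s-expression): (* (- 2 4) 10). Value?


Evaluate inner: (- 2 4) = -2
Evaluate root: (* -2 10) = -20
Result: -20


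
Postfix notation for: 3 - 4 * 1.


* has higher precedence, evaluate 4*1 first
Postfix: 3 4 1 * -


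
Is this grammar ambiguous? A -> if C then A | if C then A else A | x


dangling else: 'if C then if C then x else x' parses two ways
Ambiguous


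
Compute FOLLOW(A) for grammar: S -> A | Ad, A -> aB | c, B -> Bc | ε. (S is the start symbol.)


$ ∈ FOLLOW(S). For each A -> αBβ: add FIRST(β)\{ε} to FOLLOW(B); if β nullable, add FOLLOW(A).
FOLLOW(A) = {$, d}


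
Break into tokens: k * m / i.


Scan left to right, longest-match per lexeme
Tokens: ID(k), OP(*), ID(m), OP(/), ID(i)


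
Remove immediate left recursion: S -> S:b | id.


Left-recursive alternatives: S:b; non-recursive: id
Introduce S': S -> idS', S' -> :bS' | ε


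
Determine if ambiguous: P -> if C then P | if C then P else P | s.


dangling else: 'if C then if C then s else s' parses two ways
Ambiguous


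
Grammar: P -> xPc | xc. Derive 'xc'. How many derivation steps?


Derivation: P => xc
Steps: 1


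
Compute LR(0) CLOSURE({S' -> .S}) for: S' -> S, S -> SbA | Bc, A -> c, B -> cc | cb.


Start: S' -> .S
For each item with dot before a nonterminal B, add B -> .γ for every B-production
Closure: [S' -> .S, S -> .SbA, S -> .Bc, B -> .cc, B -> .cb]


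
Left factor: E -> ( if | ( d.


Common prefix: '('
Factored: E -> ( E', E' -> if | d


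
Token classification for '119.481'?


Pattern: digits with a decimal point
Type: FLOAT_LITERAL


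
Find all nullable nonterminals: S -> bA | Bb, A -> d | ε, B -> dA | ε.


A nonterminal is nullable iff some alternative derives ε (directly, or every symbol in it is nullable)
Nullable: {A, B}


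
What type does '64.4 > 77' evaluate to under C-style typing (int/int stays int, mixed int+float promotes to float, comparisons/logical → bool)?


Operand types: float > int
Rule: comparison yields bool
Result type: bool


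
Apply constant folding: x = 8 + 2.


8 + 2 = 10 at compile time
Optimized: x = 10


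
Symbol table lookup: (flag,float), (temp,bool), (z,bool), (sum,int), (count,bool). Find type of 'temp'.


Lookup 'temp' → type bool


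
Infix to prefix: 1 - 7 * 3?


'*' binds tighter: tree is (- 1 (* 7 3))
Prefix: - 1 * 7 3


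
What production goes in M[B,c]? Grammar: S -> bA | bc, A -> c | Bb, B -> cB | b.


For [B, c]: 'c' ∈ FIRST(cB)
Entry: B -> cB


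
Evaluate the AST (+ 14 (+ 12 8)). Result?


Evaluate inner: (+ 12 8) = 20
Evaluate root: (+ 14 20) = 34
Result: 34


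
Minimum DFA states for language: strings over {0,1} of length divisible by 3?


Track length mod 3: states 0..2, accept at 0
Minimal DFA: 3 states


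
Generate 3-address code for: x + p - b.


Break into single-operator statements:
t1 = x + p
t2 = t1 - b


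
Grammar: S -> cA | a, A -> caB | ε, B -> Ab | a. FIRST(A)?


Per alternative of A: FIRST(caB) = {c}; FIRST(ε) = {ε}
FIRST(A) = {c, ε}


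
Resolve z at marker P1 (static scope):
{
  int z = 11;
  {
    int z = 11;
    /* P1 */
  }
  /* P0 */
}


z declared in the same block as P1
z = 11


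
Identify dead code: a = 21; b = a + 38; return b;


a is read by b's definition; b is returned
No dead code


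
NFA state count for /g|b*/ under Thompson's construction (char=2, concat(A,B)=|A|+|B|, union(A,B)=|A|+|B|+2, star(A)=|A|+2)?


Syntax tree has 2 char leaf(s), 1 union(s), 1 star(s)
chars contribute 2×2 = 4; each union adds +2; each star adds +2
Total: 4 + 2 + 2 = 8 states


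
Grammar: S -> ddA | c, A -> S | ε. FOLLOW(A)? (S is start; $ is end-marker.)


$ ∈ FOLLOW(S). For each A -> αBβ: add FIRST(β)\{ε} to FOLLOW(B); if β nullable, add FOLLOW(A).
FOLLOW(A) = {$}


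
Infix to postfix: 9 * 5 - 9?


Left to right (same or higher precedence on left)
Postfix: 9 5 * 9 -


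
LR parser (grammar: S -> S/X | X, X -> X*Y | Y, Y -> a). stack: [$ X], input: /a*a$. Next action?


lookahead ∉ {*} so X won't extend; reduce S -> X
Action: reduce (S -> X)


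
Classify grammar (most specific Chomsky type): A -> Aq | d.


Left-linear: every RHS is a terminal or one nonterminal followed by a terminal
Classification: Type 3 (Regular)


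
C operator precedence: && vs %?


'%' is multiplicative (level 10); '&&' is logical AND (level 2)
Higher level binds tighter
'%' has higher precedence than '&&'


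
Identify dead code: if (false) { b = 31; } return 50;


condition is constant false, so the whole block is unreachable
Dead: 'if (false) { b = 31; }'


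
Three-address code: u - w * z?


Break into single-operator statements:
t1 = w * z
t2 = u - t1


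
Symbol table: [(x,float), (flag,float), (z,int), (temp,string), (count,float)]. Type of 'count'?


Lookup 'count' → type float


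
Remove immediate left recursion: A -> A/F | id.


Left-recursive alternatives: A/F; non-recursive: id
Introduce A': A -> idA', A' -> /FA' | ε


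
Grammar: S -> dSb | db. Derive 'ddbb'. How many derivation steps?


Derivation: S => dSb => ddbb
Steps: 2


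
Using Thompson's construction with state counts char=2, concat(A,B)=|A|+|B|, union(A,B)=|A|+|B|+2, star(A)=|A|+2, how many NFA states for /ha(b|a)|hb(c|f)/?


Syntax tree has 8 char leaf(s), 3 union(s), 0 star(s)
chars contribute 8×2 = 16; each union adds +2; each star adds +2
Total: 16 + 6 + 0 = 22 states


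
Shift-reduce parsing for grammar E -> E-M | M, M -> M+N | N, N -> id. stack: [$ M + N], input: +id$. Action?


handle 'M+N' on top
Action: reduce (M -> M+N)


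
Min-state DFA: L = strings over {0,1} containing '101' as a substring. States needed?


KMP-style automaton: 3 progress states + 1 absorbing accept = 4
Minimal DFA: 4 states


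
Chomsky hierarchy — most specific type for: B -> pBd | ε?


Single nonterminal LHS, but p^n d^n is not regular
Classification: Type 2 (Context-Free)


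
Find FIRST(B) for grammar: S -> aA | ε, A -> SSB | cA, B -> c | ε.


Per alternative of B: FIRST(c) = {c}; FIRST(ε) = {ε}
FIRST(B) = {c, ε}


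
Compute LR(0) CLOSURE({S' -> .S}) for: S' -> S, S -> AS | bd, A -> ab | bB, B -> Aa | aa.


Start: S' -> .S
For each item with dot before a nonterminal B, add B -> .γ for every B-production
Closure: [S' -> .S, S -> .AS, S -> .bd, A -> .ab, A -> .bB]


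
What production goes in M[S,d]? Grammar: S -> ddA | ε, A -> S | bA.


For [S, d]: 'd' ∈ FIRST(ddA)
Entry: S -> ddA


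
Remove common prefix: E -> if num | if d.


Common prefix: 'if'
Factored: E -> if E', E' -> num | d


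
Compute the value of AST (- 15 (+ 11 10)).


Evaluate inner: (+ 11 10) = 21
Evaluate root: (- 15 21) = -6
Result: -6


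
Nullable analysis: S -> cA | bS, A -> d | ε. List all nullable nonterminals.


A nonterminal is nullable iff some alternative derives ε (directly, or every symbol in it is nullable)
Nullable: {A}


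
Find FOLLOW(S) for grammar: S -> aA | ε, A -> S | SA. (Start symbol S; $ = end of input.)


$ ∈ FOLLOW(S). For each A -> αBβ: add FIRST(β)\{ε} to FOLLOW(B); if β nullable, add FOLLOW(A).
FOLLOW(S) = {$, a}


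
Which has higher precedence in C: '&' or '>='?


'>=' is relational (level 7); '&' is bitwise AND (level 5)
Higher level binds tighter
'>=' has higher precedence than '&'


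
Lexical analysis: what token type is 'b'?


Pattern: letter/underscore followed by alphanumerics, not a keyword
Type: IDENTIFIER


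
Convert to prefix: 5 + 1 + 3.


left-to-right (same/higher precedence on left): tree is (+ (+ 5 1) 3)
Prefix: + + 5 1 3


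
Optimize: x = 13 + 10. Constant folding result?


13 + 10 = 23 at compile time
Optimized: x = 23


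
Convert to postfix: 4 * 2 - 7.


Left to right (same or higher precedence on left)
Postfix: 4 2 * 7 -


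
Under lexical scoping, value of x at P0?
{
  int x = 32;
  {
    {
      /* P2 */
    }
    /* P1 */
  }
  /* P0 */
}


x declared in the same block as P0
x = 32


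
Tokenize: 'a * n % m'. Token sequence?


Scan left to right, longest-match per lexeme
Tokens: ID(a), OP(*), ID(n), OP(%), ID(m)


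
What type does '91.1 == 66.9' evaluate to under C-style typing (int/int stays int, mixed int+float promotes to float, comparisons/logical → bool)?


Operand types: float == float
Rule: comparison yields bool
Result type: bool


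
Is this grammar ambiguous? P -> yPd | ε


balanced y^n…d^n: each string has a unique parse
Unambiguous


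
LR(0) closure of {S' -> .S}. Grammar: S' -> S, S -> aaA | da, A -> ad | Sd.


Start: S' -> .S
For each item with dot before a nonterminal B, add B -> .γ for every B-production
Closure: [S' -> .S, S -> .aaA, S -> .da]


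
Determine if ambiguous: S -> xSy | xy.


balanced x^n…y^n: each string has a unique parse
Unambiguous


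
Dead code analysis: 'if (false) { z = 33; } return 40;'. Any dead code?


condition is constant false, so the whole block is unreachable
Dead: 'if (false) { z = 33; }'


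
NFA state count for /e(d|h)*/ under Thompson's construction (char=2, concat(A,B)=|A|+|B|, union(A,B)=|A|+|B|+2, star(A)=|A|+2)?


Syntax tree has 3 char leaf(s), 1 union(s), 1 star(s)
chars contribute 3×2 = 6; each union adds +2; each star adds +2
Total: 6 + 2 + 2 = 10 states


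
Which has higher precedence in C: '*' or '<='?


'*' is multiplicative (level 10); '<=' is relational (level 7)
Higher level binds tighter
'*' has higher precedence than '<='


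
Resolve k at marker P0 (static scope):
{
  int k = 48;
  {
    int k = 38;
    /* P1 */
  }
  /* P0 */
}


k declared in the same block as P0
k = 48


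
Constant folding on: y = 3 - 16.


3 - 16 = -13 at compile time
Optimized: y = -13


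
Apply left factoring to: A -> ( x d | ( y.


Common prefix: '('
Factored: A -> ( A', A' -> x d | y


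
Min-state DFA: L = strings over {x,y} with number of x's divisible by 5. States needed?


Track (count of x) mod 5: states 0..4, accept at 0
Minimal DFA: 5 states


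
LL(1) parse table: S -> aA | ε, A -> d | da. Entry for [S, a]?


For [S, a]: 'a' ∈ FIRST(aA)
Entry: S -> aA


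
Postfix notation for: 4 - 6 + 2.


Left to right (same or higher precedence on left)
Postfix: 4 6 - 2 +


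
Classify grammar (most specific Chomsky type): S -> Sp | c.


Left-linear: every RHS is a terminal or one nonterminal followed by a terminal
Classification: Type 3 (Regular)


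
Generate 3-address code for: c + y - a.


Break into single-operator statements:
t1 = c + y
t2 = t1 - a


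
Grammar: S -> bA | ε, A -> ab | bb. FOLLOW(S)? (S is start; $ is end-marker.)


$ ∈ FOLLOW(S). For each A -> αBβ: add FIRST(β)\{ε} to FOLLOW(B); if β nullable, add FOLLOW(A).
FOLLOW(S) = {$}


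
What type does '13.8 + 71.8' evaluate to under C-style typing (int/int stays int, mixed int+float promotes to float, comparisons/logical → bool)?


Operand types: float + float
Rule: mixed int/float promotes to float; int/int stays int
Result type: float


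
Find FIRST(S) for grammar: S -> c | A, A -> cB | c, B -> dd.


Per alternative of S: FIRST(c) = {c}; FIRST(A) = {c}
FIRST(S) = {c}


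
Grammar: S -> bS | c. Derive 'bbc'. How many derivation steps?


Derivation: S => bS => bbS => bbc
Steps: 3


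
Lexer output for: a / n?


Scan left to right, longest-match per lexeme
Tokens: ID(a), OP(/), ID(n)


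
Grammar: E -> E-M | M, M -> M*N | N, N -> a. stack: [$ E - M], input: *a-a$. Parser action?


'*' can extend M; shift to build M -> M*N
Action: shift


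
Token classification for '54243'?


Pattern: digits only
Type: INTEGER_LITERAL


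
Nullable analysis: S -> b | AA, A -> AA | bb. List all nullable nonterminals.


A nonterminal is nullable iff some alternative derives ε (directly, or every symbol in it is nullable)
Nullable: {}


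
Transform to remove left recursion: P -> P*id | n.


Left-recursive alternatives: P*id; non-recursive: n
Introduce P': P -> nP', P' -> *idP' | ε


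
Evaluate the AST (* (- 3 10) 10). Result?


Evaluate inner: (- 3 10) = -7
Evaluate root: (* -7 10) = -70
Result: -70


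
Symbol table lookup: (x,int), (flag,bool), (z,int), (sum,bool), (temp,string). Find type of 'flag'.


Lookup 'flag' → type bool


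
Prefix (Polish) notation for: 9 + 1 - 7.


left-to-right (same/higher precedence on left): tree is (- (+ 9 1) 7)
Prefix: - + 9 1 7


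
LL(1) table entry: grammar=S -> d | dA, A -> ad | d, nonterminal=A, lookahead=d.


For [A, d]: 'd' ∈ FIRST(d)
Entry: A -> d


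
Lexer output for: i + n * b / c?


Scan left to right, longest-match per lexeme
Tokens: ID(i), OP(+), ID(n), OP(*), ID(b), OP(/), ID(c)


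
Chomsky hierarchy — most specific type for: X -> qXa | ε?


Single nonterminal LHS, but q^n a^n is not regular
Classification: Type 2 (Context-Free)


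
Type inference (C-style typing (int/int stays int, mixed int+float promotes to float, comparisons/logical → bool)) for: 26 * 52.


Operand types: int * int
Rule: mixed int/float promotes to float; int/int stays int
Result type: int


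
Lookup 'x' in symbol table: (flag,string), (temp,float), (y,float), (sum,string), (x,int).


Lookup 'x' → type int


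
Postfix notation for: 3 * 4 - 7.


Left to right (same or higher precedence on left)
Postfix: 3 4 * 7 -


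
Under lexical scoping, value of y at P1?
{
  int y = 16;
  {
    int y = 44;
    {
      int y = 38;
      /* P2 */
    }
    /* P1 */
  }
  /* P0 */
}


y declared in the same block as P1
y = 44


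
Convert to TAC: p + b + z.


Break into single-operator statements:
t1 = p + b
t2 = t1 + z


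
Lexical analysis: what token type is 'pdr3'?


Pattern: letter/underscore followed by alphanumerics, not a keyword
Type: IDENTIFIER


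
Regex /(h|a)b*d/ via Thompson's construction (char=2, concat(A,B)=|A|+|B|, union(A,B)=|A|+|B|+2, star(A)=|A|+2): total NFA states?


Syntax tree has 4 char leaf(s), 1 union(s), 1 star(s)
chars contribute 4×2 = 8; each union adds +2; each star adds +2
Total: 8 + 2 + 2 = 12 states


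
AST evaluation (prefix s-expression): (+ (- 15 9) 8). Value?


Evaluate inner: (- 15 9) = 6
Evaluate root: (+ 6 8) = 14
Result: 14


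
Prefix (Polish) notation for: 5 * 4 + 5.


left-to-right (same/higher precedence on left): tree is (+ (* 5 4) 5)
Prefix: + * 5 4 5


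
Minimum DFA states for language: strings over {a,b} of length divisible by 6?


Track length mod 6: states 0..5, accept at 0
Minimal DFA: 6 states


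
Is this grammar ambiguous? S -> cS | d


right-linear, alternatives start with distinct terminals 'c' vs 'd': unique leftmost derivation
Unambiguous


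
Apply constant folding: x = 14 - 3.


14 - 3 = 11 at compile time
Optimized: x = 11


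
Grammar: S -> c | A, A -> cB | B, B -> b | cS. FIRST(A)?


Per alternative of A: FIRST(cB) = {c}; FIRST(B) = {b, c}
FIRST(A) = {b, c}


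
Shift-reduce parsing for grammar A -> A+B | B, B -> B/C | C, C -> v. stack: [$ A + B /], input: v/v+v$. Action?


no handle; shift 'v'
Action: shift


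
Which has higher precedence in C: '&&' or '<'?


'<' is relational (level 7); '&&' is logical AND (level 2)
Higher level binds tighter
'<' has higher precedence than '&&'


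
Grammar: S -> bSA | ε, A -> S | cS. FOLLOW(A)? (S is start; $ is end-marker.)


$ ∈ FOLLOW(S). For each A -> αBβ: add FIRST(β)\{ε} to FOLLOW(B); if β nullable, add FOLLOW(A).
FOLLOW(A) = {$, b, c}


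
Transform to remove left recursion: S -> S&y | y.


Left-recursive alternatives: S&y; non-recursive: y
Introduce S': S -> yS', S' -> &yS' | ε


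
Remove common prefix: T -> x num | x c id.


Common prefix: 'x'
Factored: T -> x T', T' -> num | c id


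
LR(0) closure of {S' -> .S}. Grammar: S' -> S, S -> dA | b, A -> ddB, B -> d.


Start: S' -> .S
For each item with dot before a nonterminal B, add B -> .γ for every B-production
Closure: [S' -> .S, S -> .dA, S -> .b]


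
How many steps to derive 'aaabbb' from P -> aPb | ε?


Derivation: P => aPb => aaPbb => aaaPbbb => aaabbb
Steps: 4


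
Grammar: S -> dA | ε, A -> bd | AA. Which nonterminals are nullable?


A nonterminal is nullable iff some alternative derives ε (directly, or every symbol in it is nullable)
Nullable: {S}


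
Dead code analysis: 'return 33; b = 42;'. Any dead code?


statement follows a return and is unreachable
Dead: 'b = 42'


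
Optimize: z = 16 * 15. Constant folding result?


16 * 15 = 240 at compile time
Optimized: z = 240


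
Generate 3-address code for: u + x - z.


Break into single-operator statements:
t1 = u + x
t2 = t1 - z


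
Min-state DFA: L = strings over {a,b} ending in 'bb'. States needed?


Track the longest suffix of input matching a prefix of 'bb': 3 classes (prefixes of length 0..2)
Minimal DFA: 3 states


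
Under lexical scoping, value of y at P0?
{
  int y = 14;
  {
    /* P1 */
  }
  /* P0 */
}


y declared in the same block as P0
y = 14


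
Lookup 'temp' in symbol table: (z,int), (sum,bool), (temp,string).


Lookup 'temp' → type string


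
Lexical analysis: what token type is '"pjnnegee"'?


Pattern: double-quoted sequence
Type: STRING_LITERAL


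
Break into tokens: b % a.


Scan left to right, longest-match per lexeme
Tokens: ID(b), OP(%), ID(a)


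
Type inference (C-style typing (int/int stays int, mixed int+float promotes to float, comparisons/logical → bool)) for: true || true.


Operand types: bool || bool
Rule: logical operators take bool operands and yield bool
Result type: bool


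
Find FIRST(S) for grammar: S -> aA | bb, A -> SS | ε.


Per alternative of S: FIRST(aA) = {a}; FIRST(bb) = {b}
FIRST(S) = {a, b}


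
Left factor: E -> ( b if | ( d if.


Common prefix: '('
Factored: E -> ( E', E' -> b if | d if


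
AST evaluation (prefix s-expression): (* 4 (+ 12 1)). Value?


Evaluate inner: (+ 12 1) = 13
Evaluate root: (* 4 13) = 52
Result: 52


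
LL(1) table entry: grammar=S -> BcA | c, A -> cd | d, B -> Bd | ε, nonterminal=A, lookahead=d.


For [A, d]: 'd' ∈ FIRST(d)
Entry: A -> d


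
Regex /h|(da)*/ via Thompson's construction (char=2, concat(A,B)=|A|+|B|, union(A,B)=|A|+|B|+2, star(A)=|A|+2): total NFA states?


Syntax tree has 3 char leaf(s), 1 union(s), 1 star(s)
chars contribute 3×2 = 6; each union adds +2; each star adds +2
Total: 6 + 2 + 2 = 10 states


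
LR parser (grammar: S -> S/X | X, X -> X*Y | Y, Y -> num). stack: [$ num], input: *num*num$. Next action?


'num' on top is the handle for Y -> num
Action: reduce (Y -> num)


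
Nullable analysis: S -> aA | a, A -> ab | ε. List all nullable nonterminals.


A nonterminal is nullable iff some alternative derives ε (directly, or every symbol in it is nullable)
Nullable: {A}


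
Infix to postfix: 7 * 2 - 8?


Left to right (same or higher precedence on left)
Postfix: 7 2 * 8 -


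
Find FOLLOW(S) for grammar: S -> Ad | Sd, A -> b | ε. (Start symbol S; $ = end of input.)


$ ∈ FOLLOW(S). For each A -> αBβ: add FIRST(β)\{ε} to FOLLOW(B); if β nullable, add FOLLOW(A).
FOLLOW(S) = {$, d}


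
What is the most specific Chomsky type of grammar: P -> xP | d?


Right-linear: every RHS is a terminal or a terminal followed by one nonterminal
Classification: Type 3 (Regular)


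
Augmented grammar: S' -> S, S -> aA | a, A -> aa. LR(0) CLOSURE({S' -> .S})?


Start: S' -> .S
For each item with dot before a nonterminal B, add B -> .γ for every B-production
Closure: [S' -> .S, S -> .aA, S -> .a]


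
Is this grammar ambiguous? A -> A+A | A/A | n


'n+n/n' has two parse trees (no precedence encoded between + and /)
Ambiguous


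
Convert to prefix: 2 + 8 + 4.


left-to-right (same/higher precedence on left): tree is (+ (+ 2 8) 4)
Prefix: + + 2 8 4


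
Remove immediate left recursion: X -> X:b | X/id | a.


Left-recursive alternatives: X:b, X/id; non-recursive: a
Introduce X': X -> aX', X' -> :bX' | /idX' | ε


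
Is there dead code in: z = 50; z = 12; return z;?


first assignment to z is overwritten before any read
Dead: 'z = 50'


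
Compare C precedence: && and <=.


'<=' is relational (level 7); '&&' is logical AND (level 2)
Higher level binds tighter
'<=' has higher precedence than '&&'


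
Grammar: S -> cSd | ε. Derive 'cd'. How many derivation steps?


Derivation: S => cSd => cd
Steps: 2


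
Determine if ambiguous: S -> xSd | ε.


balanced x^n…d^n: each string has a unique parse
Unambiguous


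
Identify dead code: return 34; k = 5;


statement follows a return and is unreachable
Dead: 'k = 5'


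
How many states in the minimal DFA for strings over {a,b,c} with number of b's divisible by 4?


Track (count of b) mod 4: states 0..3, accept at 0
Minimal DFA: 4 states


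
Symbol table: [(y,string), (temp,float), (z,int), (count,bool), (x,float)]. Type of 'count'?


Lookup 'count' → type bool


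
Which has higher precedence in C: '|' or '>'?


'>' is relational (level 7); '|' is bitwise OR (level 3)
Higher level binds tighter
'>' has higher precedence than '|'


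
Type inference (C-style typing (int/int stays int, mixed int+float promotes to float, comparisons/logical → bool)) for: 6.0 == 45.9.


Operand types: float == float
Rule: comparison yields bool
Result type: bool


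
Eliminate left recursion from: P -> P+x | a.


Left-recursive alternatives: P+x; non-recursive: a
Introduce P': P -> aP', P' -> +xP' | ε


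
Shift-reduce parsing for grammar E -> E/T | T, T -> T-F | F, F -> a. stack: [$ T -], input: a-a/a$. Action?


no handle; shift 'a'
Action: shift


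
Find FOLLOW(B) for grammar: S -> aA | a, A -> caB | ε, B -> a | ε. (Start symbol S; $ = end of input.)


$ ∈ FOLLOW(S). For each A -> αBβ: add FIRST(β)\{ε} to FOLLOW(B); if β nullable, add FOLLOW(A).
FOLLOW(B) = {$}


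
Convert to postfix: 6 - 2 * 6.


* has higher precedence, evaluate 2*6 first
Postfix: 6 2 6 * -


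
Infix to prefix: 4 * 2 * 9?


left-to-right (same/higher precedence on left): tree is (* (* 4 2) 9)
Prefix: * * 4 2 9


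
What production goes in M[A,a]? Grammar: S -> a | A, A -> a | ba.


For [A, a]: 'a' ∈ FIRST(a)
Entry: A -> a


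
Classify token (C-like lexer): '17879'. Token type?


Pattern: digits only
Type: INTEGER_LITERAL


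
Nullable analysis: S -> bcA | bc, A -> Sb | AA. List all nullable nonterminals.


A nonterminal is nullable iff some alternative derives ε (directly, or every symbol in it is nullable)
Nullable: {}


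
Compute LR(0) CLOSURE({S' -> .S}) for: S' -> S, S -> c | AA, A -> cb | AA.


Start: S' -> .S
For each item with dot before a nonterminal B, add B -> .γ for every B-production
Closure: [S' -> .S, S -> .c, S -> .AA, A -> .cb, A -> .AA]


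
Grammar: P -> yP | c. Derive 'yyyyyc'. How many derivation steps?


Derivation: P => yP => yyP => yyyP => yyyyP => yyyyyP => yyyyyc
Steps: 6


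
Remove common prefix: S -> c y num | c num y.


Common prefix: 'c'
Factored: S -> c S', S' -> y num | num y


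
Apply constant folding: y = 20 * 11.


20 * 11 = 220 at compile time
Optimized: y = 220


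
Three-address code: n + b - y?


Break into single-operator statements:
t1 = n + b
t2 = t1 - y


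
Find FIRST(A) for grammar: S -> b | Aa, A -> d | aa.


Per alternative of A: FIRST(d) = {d}; FIRST(aa) = {a}
FIRST(A) = {a, d}


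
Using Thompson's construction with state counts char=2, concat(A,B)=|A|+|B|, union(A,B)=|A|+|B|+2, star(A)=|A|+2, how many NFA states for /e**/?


Syntax tree has 1 char leaf(s), 0 union(s), 2 star(s)
chars contribute 1×2 = 2; each union adds +2; each star adds +2
Total: 2 + 0 + 4 = 6 states


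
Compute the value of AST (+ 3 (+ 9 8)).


Evaluate inner: (+ 9 8) = 17
Evaluate root: (+ 3 17) = 20
Result: 20


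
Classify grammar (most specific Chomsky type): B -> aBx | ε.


Single nonterminal LHS, but a^n x^n is not regular
Classification: Type 2 (Context-Free)


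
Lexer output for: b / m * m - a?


Scan left to right, longest-match per lexeme
Tokens: ID(b), OP(/), ID(m), OP(*), ID(m), OP(-), ID(a)


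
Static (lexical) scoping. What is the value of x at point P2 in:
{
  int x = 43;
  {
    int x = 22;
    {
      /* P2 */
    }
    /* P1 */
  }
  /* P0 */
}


P2's block does not declare x; resolves to the enclosing declaration at depth 1
x = 22


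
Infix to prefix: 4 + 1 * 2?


'*' binds tighter: tree is (+ 4 (* 1 2))
Prefix: + 4 * 1 2


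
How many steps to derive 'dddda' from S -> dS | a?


Derivation: S => dS => ddS => dddS => ddddS => dddda
Steps: 5


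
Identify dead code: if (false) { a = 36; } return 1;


condition is constant false, so the whole block is unreachable
Dead: 'if (false) { a = 36; }'


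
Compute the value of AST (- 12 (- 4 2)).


Evaluate inner: (- 4 2) = 2
Evaluate root: (- 12 2) = 10
Result: 10


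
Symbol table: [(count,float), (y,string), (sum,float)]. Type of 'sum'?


Lookup 'sum' → type float


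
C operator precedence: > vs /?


'/' is multiplicative (level 10); '>' is relational (level 7)
Higher level binds tighter
'/' has higher precedence than '>'


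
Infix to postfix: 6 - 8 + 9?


Left to right (same or higher precedence on left)
Postfix: 6 8 - 9 +


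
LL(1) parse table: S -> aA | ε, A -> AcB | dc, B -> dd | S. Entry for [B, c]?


For [B, c]: S is nullable and 'c' ∈ FOLLOW(B)
Entry: B -> S


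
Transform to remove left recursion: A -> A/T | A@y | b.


Left-recursive alternatives: A/T, A@y; non-recursive: b
Introduce A': A -> bA', A' -> /TA' | @yA' | ε


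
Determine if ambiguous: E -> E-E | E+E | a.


'a-a+a' has two parse trees (no precedence encoded between - and +)
Ambiguous


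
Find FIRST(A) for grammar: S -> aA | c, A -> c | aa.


Per alternative of A: FIRST(c) = {c}; FIRST(aa) = {a}
FIRST(A) = {a, c}


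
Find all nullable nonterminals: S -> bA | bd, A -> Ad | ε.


A nonterminal is nullable iff some alternative derives ε (directly, or every symbol in it is nullable)
Nullable: {A}


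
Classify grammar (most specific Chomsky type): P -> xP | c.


Right-linear: every RHS is a terminal or a terminal followed by one nonterminal
Classification: Type 3 (Regular)


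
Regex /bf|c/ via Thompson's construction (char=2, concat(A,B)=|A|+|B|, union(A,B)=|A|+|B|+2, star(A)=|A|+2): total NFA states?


Syntax tree has 3 char leaf(s), 1 union(s), 0 star(s)
chars contribute 3×2 = 6; each union adds +2; each star adds +2
Total: 6 + 2 + 0 = 8 states


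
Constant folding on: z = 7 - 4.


7 - 4 = 3 at compile time
Optimized: z = 3


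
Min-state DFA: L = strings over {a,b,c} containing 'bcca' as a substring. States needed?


KMP-style automaton: 4 progress states + 1 absorbing accept = 5
Minimal DFA: 5 states


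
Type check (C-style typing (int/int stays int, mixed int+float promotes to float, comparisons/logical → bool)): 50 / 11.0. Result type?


Operand types: int / float
Rule: mixed int/float promotes to float; int/int stays int
Result type: float
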